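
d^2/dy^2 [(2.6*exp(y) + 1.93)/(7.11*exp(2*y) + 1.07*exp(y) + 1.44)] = (131.43546*exp(4*y) + 370.482192*exp(3*y) - 115.670457*exp(2*y) - 80.836871*exp(y) + 2.417616)*exp(y)/(359.425431*exp(6*y) + 162.272241*exp(5*y) + 242.805789*exp(4*y) + 66.955571*exp(3*y) + 49.175856*exp(2*y) + 6.656256*exp(y) + 2.985984)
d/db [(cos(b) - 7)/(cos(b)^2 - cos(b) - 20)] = (cos(b)^2 - 14*cos(b) + 27)*sin(b)/(sin(b)^2 + cos(b) + 19)^2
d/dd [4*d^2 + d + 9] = 8*d + 1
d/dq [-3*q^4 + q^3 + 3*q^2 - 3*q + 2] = -12*q^3 + 3*q^2 + 6*q - 3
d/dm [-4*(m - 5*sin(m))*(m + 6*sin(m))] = -4*m*cos(m) - 8*m - 4*sin(m) + 120*sin(2*m)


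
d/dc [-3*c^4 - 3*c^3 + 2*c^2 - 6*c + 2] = -12*c^3 - 9*c^2 + 4*c - 6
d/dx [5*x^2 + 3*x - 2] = 10*x + 3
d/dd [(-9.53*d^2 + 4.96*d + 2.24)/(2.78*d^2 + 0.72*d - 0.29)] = (-20.6504*d^2 - 6.927*d - 3.0512)/(7.7284*d^4 + 4.0032*d^3 - 1.094*d^2 - 0.4176*d + 0.0841)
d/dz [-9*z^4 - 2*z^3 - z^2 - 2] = 2*z*(-18*z^2 - 3*z - 1)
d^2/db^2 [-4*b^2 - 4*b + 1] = -8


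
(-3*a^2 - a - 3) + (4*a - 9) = -3*a^2 + 3*a - 12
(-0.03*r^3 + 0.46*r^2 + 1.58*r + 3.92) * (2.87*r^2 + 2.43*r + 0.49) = -0.0861*r^5 + 1.2473*r^4 + 5.6377*r^3 + 15.3152*r^2 + 10.2998*r + 1.9208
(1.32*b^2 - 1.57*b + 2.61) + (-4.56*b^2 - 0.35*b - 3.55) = -3.24*b^2 - 1.92*b - 0.94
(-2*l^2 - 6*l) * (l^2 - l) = -2*l^4 - 4*l^3 + 6*l^2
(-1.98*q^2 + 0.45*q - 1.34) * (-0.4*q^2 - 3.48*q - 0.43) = 0.792*q^4 + 6.7104*q^3 - 0.1786*q^2 + 4.4697*q + 0.5762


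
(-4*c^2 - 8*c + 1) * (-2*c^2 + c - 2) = 8*c^4 + 12*c^3 - 2*c^2 + 17*c - 2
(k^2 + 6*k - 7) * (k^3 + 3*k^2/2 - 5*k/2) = k^5 + 15*k^4/2 - k^3/2 - 51*k^2/2 + 35*k/2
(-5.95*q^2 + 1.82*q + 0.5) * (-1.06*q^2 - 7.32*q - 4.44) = 6.307*q^4 + 41.6248*q^3 + 12.5656*q^2 - 11.7408*q - 2.22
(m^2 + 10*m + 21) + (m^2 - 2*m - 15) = 2*m^2 + 8*m + 6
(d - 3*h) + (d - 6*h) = 2*d - 9*h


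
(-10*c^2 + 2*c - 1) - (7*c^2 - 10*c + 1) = -17*c^2 + 12*c - 2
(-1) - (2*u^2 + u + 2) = -2*u^2 - u - 3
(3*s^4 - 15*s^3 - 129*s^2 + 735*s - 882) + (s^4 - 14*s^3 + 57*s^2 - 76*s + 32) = 4*s^4 - 29*s^3 - 72*s^2 + 659*s - 850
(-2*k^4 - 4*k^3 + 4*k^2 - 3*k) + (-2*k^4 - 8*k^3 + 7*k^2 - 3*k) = -4*k^4 - 12*k^3 + 11*k^2 - 6*k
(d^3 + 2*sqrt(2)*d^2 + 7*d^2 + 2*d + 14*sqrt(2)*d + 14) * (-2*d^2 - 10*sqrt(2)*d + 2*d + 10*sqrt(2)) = -2*d^5 - 14*sqrt(2)*d^4 - 12*d^4 - 84*sqrt(2)*d^3 - 30*d^3 - 264*d^2 + 78*sqrt(2)*d^2 - 120*sqrt(2)*d + 308*d + 140*sqrt(2)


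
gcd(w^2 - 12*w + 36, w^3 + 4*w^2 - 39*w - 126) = w - 6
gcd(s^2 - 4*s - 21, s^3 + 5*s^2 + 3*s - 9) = s + 3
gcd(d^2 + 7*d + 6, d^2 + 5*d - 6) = d + 6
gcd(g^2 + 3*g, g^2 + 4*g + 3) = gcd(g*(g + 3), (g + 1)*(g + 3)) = g + 3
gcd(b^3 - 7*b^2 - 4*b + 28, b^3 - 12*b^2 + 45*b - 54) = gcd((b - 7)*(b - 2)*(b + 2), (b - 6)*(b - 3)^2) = 1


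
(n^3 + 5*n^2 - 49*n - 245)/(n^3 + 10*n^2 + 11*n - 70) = (n - 7)/(n - 2)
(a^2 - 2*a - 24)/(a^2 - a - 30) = (a + 4)/(a + 5)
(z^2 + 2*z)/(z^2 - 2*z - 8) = z/(z - 4)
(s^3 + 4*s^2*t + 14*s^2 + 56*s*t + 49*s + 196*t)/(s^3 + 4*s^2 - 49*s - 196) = (s^2 + 4*s*t + 7*s + 28*t)/(s^2 - 3*s - 28)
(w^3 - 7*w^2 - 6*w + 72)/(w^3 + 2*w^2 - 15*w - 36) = (w - 6)/(w + 3)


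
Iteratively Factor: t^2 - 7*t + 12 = (t - 4)*(t - 3)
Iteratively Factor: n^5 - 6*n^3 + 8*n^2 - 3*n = (n - 1)*(n^4 + n^3 - 5*n^2 + 3*n) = (n - 1)*(n + 3)*(n^3 - 2*n^2 + n) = (n - 1)^2*(n + 3)*(n^2 - n) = n*(n - 1)^2*(n + 3)*(n - 1)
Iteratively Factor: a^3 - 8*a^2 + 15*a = (a - 3)*(a^2 - 5*a) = a*(a - 3)*(a - 5)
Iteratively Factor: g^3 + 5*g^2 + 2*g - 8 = (g + 2)*(g^2 + 3*g - 4) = (g + 2)*(g + 4)*(g - 1)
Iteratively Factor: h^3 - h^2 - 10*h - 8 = (h + 2)*(h^2 - 3*h - 4) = (h + 1)*(h + 2)*(h - 4)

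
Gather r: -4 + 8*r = 8*r - 4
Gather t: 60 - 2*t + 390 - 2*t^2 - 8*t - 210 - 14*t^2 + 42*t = -16*t^2 + 32*t + 240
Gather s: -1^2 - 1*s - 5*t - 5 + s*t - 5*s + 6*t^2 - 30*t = s*(t - 6) + 6*t^2 - 35*t - 6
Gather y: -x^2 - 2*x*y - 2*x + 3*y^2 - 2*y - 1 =-x^2 - 2*x + 3*y^2 + y*(-2*x - 2) - 1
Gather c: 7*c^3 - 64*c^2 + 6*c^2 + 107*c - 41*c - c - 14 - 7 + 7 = 7*c^3 - 58*c^2 + 65*c - 14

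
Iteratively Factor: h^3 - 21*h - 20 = (h + 1)*(h^2 - h - 20) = (h + 1)*(h + 4)*(h - 5)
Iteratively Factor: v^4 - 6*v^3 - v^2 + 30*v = (v)*(v^3 - 6*v^2 - v + 30) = v*(v - 5)*(v^2 - v - 6) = v*(v - 5)*(v + 2)*(v - 3)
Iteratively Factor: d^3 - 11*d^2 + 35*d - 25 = (d - 5)*(d^2 - 6*d + 5) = (d - 5)*(d - 1)*(d - 5)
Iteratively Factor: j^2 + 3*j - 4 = (j - 1)*(j + 4)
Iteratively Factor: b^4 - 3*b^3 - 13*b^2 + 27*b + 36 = (b - 4)*(b^3 + b^2 - 9*b - 9) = (b - 4)*(b + 1)*(b^2 - 9) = (b - 4)*(b - 3)*(b + 1)*(b + 3)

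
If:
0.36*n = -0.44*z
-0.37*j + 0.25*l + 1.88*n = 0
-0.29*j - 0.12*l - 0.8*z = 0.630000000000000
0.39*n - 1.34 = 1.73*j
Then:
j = -0.73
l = -2.47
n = 0.18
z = -0.15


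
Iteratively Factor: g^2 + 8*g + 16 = (g + 4)*(g + 4)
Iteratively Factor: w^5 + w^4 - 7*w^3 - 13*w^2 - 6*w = (w)*(w^4 + w^3 - 7*w^2 - 13*w - 6) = w*(w + 2)*(w^3 - w^2 - 5*w - 3) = w*(w - 3)*(w + 2)*(w^2 + 2*w + 1) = w*(w - 3)*(w + 1)*(w + 2)*(w + 1)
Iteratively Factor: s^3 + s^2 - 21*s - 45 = (s - 5)*(s^2 + 6*s + 9) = (s - 5)*(s + 3)*(s + 3)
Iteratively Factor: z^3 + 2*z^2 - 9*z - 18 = (z - 3)*(z^2 + 5*z + 6) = (z - 3)*(z + 2)*(z + 3)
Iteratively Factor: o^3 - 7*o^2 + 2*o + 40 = (o + 2)*(o^2 - 9*o + 20) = (o - 5)*(o + 2)*(o - 4)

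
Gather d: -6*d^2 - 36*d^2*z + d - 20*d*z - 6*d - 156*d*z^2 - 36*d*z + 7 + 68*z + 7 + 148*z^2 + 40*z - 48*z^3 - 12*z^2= d^2*(-36*z - 6) + d*(-156*z^2 - 56*z - 5) - 48*z^3 + 136*z^2 + 108*z + 14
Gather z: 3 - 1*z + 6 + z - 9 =0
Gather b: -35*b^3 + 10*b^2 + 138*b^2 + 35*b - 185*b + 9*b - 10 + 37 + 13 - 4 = -35*b^3 + 148*b^2 - 141*b + 36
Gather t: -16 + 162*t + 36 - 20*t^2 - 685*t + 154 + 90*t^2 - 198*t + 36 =70*t^2 - 721*t + 210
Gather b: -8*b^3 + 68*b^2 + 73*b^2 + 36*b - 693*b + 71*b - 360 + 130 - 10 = -8*b^3 + 141*b^2 - 586*b - 240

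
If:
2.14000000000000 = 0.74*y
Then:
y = 2.89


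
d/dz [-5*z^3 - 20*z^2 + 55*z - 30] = -15*z^2 - 40*z + 55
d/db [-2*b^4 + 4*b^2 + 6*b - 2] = -8*b^3 + 8*b + 6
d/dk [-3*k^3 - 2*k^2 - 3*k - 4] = -9*k^2 - 4*k - 3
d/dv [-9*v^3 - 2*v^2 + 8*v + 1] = -27*v^2 - 4*v + 8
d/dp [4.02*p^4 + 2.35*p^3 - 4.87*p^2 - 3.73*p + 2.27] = 16.08*p^3 + 7.05*p^2 - 9.74*p - 3.73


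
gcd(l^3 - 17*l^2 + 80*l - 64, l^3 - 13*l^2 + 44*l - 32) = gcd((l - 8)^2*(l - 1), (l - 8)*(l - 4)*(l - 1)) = l^2 - 9*l + 8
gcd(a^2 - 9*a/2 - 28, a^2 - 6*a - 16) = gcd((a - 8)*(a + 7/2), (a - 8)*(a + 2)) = a - 8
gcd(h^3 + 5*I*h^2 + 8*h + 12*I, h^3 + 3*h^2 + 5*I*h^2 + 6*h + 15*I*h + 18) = h + 6*I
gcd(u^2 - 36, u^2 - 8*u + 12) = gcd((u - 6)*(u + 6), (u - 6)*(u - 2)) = u - 6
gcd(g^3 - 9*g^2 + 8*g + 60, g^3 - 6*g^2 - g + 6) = g - 6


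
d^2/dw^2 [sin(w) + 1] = -sin(w)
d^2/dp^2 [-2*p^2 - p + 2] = -4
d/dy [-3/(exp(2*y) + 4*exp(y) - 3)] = 6*(exp(y) + 2)*exp(y)/(exp(2*y) + 4*exp(y) - 3)^2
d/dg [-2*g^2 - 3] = -4*g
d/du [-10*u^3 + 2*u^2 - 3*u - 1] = -30*u^2 + 4*u - 3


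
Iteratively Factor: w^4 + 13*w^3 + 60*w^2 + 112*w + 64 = (w + 4)*(w^3 + 9*w^2 + 24*w + 16) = (w + 1)*(w + 4)*(w^2 + 8*w + 16) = (w + 1)*(w + 4)^2*(w + 4)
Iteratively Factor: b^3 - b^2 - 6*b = (b)*(b^2 - b - 6) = b*(b + 2)*(b - 3)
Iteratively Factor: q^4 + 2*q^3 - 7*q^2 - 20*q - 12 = (q + 2)*(q^3 - 7*q - 6) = (q + 2)^2*(q^2 - 2*q - 3) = (q - 3)*(q + 2)^2*(q + 1)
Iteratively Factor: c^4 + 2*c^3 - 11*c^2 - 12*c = (c + 4)*(c^3 - 2*c^2 - 3*c) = (c - 3)*(c + 4)*(c^2 + c) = c*(c - 3)*(c + 4)*(c + 1)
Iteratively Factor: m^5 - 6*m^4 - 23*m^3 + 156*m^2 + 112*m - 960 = (m - 5)*(m^4 - m^3 - 28*m^2 + 16*m + 192) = (m - 5)*(m + 4)*(m^3 - 5*m^2 - 8*m + 48) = (m - 5)*(m - 4)*(m + 4)*(m^2 - m - 12) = (m - 5)*(m - 4)^2*(m + 4)*(m + 3)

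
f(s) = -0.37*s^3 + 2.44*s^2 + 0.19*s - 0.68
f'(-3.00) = -24.44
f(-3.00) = 30.70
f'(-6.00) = -69.05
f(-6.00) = 165.94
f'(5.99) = -10.41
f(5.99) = 8.48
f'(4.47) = -0.18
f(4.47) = 15.88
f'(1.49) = 5.00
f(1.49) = 3.80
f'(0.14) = 0.85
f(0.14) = -0.61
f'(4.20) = 1.11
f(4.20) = 15.75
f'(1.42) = 4.88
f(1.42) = 3.45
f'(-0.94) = -5.38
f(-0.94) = 1.60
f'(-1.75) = -11.75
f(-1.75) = 8.44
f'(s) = -1.11*s^2 + 4.88*s + 0.19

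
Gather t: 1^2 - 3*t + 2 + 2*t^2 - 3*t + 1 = 2*t^2 - 6*t + 4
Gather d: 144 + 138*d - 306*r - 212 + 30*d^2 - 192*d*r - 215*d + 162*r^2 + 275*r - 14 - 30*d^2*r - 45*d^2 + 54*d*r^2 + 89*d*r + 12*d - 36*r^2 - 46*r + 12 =d^2*(-30*r - 15) + d*(54*r^2 - 103*r - 65) + 126*r^2 - 77*r - 70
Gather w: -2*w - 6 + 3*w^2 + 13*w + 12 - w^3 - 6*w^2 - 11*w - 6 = -w^3 - 3*w^2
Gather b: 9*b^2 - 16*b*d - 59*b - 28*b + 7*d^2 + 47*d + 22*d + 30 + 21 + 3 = 9*b^2 + b*(-16*d - 87) + 7*d^2 + 69*d + 54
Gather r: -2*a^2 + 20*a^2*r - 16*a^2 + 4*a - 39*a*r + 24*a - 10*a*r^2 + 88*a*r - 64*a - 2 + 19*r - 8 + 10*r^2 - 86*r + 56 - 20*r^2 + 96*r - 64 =-18*a^2 - 36*a + r^2*(-10*a - 10) + r*(20*a^2 + 49*a + 29) - 18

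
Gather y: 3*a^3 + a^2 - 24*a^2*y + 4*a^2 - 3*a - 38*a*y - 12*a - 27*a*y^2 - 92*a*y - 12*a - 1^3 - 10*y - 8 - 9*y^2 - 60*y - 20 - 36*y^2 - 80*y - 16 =3*a^3 + 5*a^2 - 27*a + y^2*(-27*a - 45) + y*(-24*a^2 - 130*a - 150) - 45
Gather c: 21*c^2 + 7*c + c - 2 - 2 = 21*c^2 + 8*c - 4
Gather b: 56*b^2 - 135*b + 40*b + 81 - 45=56*b^2 - 95*b + 36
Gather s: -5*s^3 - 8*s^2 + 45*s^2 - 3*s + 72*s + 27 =-5*s^3 + 37*s^2 + 69*s + 27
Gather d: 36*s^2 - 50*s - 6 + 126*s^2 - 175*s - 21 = 162*s^2 - 225*s - 27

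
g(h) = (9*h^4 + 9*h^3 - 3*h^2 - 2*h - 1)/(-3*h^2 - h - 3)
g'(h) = (6*h + 1)*(9*h^4 + 9*h^3 - 3*h^2 - 2*h - 1)/(-3*h^2 - h - 3)^2 + (36*h^3 + 27*h^2 - 6*h - 2)/(-3*h^2 - h - 3)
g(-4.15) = -39.23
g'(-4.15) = 22.71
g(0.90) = -1.14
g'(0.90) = -5.28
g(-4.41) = -45.34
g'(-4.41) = 24.30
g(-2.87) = -15.21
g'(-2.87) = 14.76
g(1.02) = -1.84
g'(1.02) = -6.31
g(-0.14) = 0.27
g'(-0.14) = 0.23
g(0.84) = -0.84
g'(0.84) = -4.74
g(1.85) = -9.75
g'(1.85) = -12.52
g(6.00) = -115.27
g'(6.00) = -37.99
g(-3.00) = -17.19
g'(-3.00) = 15.59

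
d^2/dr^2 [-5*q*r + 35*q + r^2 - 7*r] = 2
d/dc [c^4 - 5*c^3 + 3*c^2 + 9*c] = 4*c^3 - 15*c^2 + 6*c + 9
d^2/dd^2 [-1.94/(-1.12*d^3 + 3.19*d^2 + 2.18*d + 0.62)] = ((12.3772 - 13.0368*d)*(-1.12*d^3 + 3.19*d^2 + 2.18*d + 0.62) - 1.94*(-6.72*d^2 + 12.76*d + 4.36)*(-3.36*d^2 + 6.38*d + 2.18))/(-1.12*d^3 + 3.19*d^2 + 2.18*d + 0.62)^3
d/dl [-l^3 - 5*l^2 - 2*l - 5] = -3*l^2 - 10*l - 2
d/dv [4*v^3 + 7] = 12*v^2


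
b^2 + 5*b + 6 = (b + 2)*(b + 3)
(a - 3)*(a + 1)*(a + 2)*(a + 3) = a^4 + 3*a^3 - 7*a^2 - 27*a - 18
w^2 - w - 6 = (w - 3)*(w + 2)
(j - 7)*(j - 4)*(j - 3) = j^3 - 14*j^2 + 61*j - 84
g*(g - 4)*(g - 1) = g^3 - 5*g^2 + 4*g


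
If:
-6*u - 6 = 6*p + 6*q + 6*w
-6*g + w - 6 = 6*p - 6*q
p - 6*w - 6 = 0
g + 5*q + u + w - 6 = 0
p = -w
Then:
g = -1/35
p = 6/7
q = 69/35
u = -104/35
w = -6/7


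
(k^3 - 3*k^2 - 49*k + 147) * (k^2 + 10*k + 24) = k^5 + 7*k^4 - 55*k^3 - 415*k^2 + 294*k + 3528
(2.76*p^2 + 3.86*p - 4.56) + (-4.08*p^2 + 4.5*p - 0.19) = -1.32*p^2 + 8.36*p - 4.75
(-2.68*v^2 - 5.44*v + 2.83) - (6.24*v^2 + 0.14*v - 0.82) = -8.92*v^2 - 5.58*v + 3.65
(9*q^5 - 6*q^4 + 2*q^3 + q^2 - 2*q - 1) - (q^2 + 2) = 9*q^5 - 6*q^4 + 2*q^3 - 2*q - 3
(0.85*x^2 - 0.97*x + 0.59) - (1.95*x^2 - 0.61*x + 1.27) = -1.1*x^2 - 0.36*x - 0.68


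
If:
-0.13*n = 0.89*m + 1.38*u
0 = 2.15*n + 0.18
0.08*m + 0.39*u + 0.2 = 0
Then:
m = 1.18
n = -0.08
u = -0.76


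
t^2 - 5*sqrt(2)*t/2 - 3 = (t - 3*sqrt(2))*(t + sqrt(2)/2)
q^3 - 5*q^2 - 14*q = q*(q - 7)*(q + 2)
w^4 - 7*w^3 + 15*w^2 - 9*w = w*(w - 3)^2*(w - 1)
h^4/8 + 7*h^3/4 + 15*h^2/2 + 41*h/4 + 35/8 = (h/4 + 1/4)*(h/2 + 1/2)*(h + 5)*(h + 7)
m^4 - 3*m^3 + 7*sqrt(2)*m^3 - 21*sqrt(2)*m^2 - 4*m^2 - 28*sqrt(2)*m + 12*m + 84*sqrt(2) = (m - 3)*(m - 2)*(m + 2)*(m + 7*sqrt(2))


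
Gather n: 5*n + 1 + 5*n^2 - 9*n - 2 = 5*n^2 - 4*n - 1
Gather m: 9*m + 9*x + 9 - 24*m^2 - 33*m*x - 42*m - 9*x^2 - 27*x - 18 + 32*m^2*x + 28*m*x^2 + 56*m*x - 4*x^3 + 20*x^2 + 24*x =m^2*(32*x - 24) + m*(28*x^2 + 23*x - 33) - 4*x^3 + 11*x^2 + 6*x - 9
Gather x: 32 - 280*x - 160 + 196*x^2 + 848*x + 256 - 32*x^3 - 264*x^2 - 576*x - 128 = -32*x^3 - 68*x^2 - 8*x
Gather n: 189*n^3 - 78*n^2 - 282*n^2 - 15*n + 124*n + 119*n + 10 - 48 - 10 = 189*n^3 - 360*n^2 + 228*n - 48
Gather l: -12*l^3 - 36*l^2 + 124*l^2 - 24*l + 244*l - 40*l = -12*l^3 + 88*l^2 + 180*l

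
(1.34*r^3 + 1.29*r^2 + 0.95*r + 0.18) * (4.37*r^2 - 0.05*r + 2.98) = 5.8558*r^5 + 5.5703*r^4 + 8.0802*r^3 + 4.5833*r^2 + 2.822*r + 0.5364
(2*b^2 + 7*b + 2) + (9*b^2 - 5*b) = 11*b^2 + 2*b + 2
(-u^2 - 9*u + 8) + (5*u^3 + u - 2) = 5*u^3 - u^2 - 8*u + 6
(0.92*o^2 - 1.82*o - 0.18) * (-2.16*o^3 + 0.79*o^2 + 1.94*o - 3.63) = -1.9872*o^5 + 4.658*o^4 + 0.7358*o^3 - 7.0126*o^2 + 6.2574*o + 0.6534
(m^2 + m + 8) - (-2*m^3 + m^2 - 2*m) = 2*m^3 + 3*m + 8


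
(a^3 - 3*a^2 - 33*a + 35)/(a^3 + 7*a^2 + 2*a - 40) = (a^2 - 8*a + 7)/(a^2 + 2*a - 8)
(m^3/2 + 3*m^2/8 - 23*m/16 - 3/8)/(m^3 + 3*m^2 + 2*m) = (8*m^2 - 10*m - 3)/(16*m*(m + 1))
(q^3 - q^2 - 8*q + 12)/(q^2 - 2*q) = q + 1 - 6/q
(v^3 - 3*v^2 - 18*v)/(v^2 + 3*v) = v - 6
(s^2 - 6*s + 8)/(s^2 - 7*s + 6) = (s^2 - 6*s + 8)/(s^2 - 7*s + 6)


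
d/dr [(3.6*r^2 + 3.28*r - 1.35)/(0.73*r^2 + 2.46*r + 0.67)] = (6.4616*r^2 + 6.795*r + 5.5186)/(0.5329*r^4 + 3.5916*r^3 + 7.0298*r^2 + 3.2964*r + 0.4489)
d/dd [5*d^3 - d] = 15*d^2 - 1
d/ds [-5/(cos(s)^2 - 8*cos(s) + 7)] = 10*(4 - cos(s))*sin(s)/(cos(s)^2 - 8*cos(s) + 7)^2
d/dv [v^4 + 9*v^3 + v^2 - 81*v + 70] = 4*v^3 + 27*v^2 + 2*v - 81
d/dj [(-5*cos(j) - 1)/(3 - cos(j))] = 16*sin(j)/(cos(j) - 3)^2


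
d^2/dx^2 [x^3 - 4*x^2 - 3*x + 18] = 6*x - 8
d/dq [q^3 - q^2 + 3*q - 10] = 3*q^2 - 2*q + 3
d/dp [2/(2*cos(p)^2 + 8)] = 4*sin(2*p)/(cos(2*p) + 9)^2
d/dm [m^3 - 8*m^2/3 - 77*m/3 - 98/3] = 3*m^2 - 16*m/3 - 77/3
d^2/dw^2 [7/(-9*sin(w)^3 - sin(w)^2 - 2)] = 7*(729*sin(w)^6 + 99*sin(w)^5 - 968*sin(w)^4 - 306*sin(w)^3 - 14*sin(w)^2 + 108*sin(w) + 4)/(9*sin(w)^3 + sin(w)^2 + 2)^3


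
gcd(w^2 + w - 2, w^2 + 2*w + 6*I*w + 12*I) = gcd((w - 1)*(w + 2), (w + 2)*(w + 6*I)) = w + 2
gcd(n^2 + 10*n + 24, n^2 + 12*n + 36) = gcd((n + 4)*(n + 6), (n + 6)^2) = n + 6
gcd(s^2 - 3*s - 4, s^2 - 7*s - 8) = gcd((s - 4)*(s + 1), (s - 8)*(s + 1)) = s + 1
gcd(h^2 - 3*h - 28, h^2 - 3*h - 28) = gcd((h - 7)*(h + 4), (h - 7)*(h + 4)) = h^2 - 3*h - 28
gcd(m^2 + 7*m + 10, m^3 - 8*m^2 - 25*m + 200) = m + 5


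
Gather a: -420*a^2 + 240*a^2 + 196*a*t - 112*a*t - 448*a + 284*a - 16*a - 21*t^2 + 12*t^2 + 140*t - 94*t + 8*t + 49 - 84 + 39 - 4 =-180*a^2 + a*(84*t - 180) - 9*t^2 + 54*t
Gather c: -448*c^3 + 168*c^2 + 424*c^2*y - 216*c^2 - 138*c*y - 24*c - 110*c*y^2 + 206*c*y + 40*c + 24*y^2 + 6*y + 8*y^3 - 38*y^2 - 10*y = -448*c^3 + c^2*(424*y - 48) + c*(-110*y^2 + 68*y + 16) + 8*y^3 - 14*y^2 - 4*y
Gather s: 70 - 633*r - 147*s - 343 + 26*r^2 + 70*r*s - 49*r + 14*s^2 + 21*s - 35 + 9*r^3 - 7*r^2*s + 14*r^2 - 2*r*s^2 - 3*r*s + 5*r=9*r^3 + 40*r^2 - 677*r + s^2*(14 - 2*r) + s*(-7*r^2 + 67*r - 126) - 308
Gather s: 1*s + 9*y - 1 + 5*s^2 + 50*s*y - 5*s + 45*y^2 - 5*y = 5*s^2 + s*(50*y - 4) + 45*y^2 + 4*y - 1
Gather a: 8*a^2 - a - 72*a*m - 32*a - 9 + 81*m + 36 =8*a^2 + a*(-72*m - 33) + 81*m + 27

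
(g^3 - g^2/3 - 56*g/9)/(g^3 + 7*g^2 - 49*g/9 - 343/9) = g*(3*g - 8)/(3*g^2 + 14*g - 49)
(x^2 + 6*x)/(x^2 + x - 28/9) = 9*x*(x + 6)/(9*x^2 + 9*x - 28)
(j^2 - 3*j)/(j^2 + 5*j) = (j - 3)/(j + 5)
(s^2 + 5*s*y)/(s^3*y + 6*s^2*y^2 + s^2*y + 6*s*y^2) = (s + 5*y)/(y*(s^2 + 6*s*y + s + 6*y))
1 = 1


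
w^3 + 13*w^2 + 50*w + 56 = (w + 2)*(w + 4)*(w + 7)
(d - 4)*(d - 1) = d^2 - 5*d + 4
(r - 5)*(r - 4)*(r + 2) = r^3 - 7*r^2 + 2*r + 40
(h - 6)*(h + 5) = h^2 - h - 30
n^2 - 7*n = n*(n - 7)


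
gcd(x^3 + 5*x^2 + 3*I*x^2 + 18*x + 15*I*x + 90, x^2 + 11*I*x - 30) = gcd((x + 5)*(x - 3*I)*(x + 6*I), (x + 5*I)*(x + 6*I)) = x + 6*I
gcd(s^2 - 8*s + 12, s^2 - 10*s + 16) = s - 2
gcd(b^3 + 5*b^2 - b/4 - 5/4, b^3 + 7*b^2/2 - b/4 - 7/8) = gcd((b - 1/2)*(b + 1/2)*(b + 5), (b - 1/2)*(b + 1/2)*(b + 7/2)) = b^2 - 1/4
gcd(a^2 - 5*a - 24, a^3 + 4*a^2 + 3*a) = a + 3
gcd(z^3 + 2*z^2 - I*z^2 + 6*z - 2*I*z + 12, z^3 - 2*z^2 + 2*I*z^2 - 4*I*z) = z + 2*I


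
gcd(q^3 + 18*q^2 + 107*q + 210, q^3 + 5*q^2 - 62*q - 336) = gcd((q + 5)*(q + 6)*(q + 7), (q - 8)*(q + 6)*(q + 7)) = q^2 + 13*q + 42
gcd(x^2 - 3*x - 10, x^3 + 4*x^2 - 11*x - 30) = x + 2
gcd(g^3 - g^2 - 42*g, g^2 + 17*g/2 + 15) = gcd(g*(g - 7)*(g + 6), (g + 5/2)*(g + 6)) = g + 6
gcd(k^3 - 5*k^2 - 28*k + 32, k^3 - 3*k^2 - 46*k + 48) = k^2 - 9*k + 8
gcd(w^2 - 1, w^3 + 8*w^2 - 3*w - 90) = 1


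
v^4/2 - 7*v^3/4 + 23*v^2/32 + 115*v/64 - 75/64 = (v/2 + 1/2)*(v - 5/2)*(v - 5/4)*(v - 3/4)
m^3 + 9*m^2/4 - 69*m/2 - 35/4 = (m - 5)*(m + 1/4)*(m + 7)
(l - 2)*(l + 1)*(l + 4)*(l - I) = l^4 + 3*l^3 - I*l^3 - 6*l^2 - 3*I*l^2 - 8*l + 6*I*l + 8*I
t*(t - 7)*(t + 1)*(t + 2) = t^4 - 4*t^3 - 19*t^2 - 14*t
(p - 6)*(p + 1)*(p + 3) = p^3 - 2*p^2 - 21*p - 18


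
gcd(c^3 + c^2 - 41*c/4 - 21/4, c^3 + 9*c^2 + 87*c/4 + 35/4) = c^2 + 4*c + 7/4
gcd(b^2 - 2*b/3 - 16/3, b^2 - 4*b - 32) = 1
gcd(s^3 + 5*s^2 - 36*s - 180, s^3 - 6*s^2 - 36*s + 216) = s^2 - 36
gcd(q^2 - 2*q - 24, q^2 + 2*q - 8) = q + 4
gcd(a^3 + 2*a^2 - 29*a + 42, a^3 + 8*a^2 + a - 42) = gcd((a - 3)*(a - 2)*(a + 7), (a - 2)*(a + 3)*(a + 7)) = a^2 + 5*a - 14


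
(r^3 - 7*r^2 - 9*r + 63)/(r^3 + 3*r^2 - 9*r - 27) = (r - 7)/(r + 3)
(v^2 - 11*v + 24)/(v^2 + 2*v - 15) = (v - 8)/(v + 5)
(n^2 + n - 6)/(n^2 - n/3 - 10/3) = 3*(n + 3)/(3*n + 5)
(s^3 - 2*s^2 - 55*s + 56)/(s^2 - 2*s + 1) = (s^2 - s - 56)/(s - 1)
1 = 1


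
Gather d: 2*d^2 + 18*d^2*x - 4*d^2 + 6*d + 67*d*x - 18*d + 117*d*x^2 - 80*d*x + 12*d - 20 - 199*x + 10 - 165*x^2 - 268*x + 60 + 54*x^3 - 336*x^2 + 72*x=d^2*(18*x - 2) + d*(117*x^2 - 13*x) + 54*x^3 - 501*x^2 - 395*x + 50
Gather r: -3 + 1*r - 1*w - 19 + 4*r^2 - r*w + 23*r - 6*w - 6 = 4*r^2 + r*(24 - w) - 7*w - 28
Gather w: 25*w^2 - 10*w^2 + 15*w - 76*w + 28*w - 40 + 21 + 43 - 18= 15*w^2 - 33*w + 6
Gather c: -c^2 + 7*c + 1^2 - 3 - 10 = -c^2 + 7*c - 12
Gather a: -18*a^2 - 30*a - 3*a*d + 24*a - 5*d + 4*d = -18*a^2 + a*(-3*d - 6) - d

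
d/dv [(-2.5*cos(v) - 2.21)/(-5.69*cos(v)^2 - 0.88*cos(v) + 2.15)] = (14.225*cos(v)^2 + 25.1498*cos(v) + 7.3198)*sin(v)/(32.3761*cos(v)^4 + 10.0144*cos(v)^3 - 23.6926*cos(v)^2 - 3.784*cos(v) + 4.6225)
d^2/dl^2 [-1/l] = -2/l^3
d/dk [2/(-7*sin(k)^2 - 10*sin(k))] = 4*(7*sin(k) + 5)*cos(k)/((7*sin(k) + 10)^2*sin(k)^2)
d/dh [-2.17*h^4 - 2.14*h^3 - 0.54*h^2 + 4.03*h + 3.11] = -8.68*h^3 - 6.42*h^2 - 1.08*h + 4.03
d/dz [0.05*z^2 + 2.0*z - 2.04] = 0.1*z + 2.0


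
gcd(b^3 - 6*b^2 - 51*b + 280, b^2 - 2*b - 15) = b - 5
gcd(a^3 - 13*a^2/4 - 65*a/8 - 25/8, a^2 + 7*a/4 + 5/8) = a^2 + 7*a/4 + 5/8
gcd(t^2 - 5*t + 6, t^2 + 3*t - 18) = t - 3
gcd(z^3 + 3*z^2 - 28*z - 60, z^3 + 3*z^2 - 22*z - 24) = z + 6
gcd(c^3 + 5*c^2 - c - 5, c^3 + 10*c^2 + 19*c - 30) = c^2 + 4*c - 5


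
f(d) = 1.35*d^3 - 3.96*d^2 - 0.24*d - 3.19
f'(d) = 4.05*d^2 - 7.92*d - 0.24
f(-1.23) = -11.40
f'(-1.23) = 15.63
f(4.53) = 39.96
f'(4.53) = 46.99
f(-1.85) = -24.85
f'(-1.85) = 28.27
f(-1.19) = -10.79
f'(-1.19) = 14.92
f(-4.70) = -229.70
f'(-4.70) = 126.45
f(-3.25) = -90.58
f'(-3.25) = 68.28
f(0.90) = -5.63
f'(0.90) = -4.09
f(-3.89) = -141.65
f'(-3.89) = 91.85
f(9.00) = 658.04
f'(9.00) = 256.53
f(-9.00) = -1305.94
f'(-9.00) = 399.09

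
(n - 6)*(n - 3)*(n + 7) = n^3 - 2*n^2 - 45*n + 126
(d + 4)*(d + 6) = d^2 + 10*d + 24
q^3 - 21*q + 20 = (q - 4)*(q - 1)*(q + 5)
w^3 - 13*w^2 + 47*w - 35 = (w - 7)*(w - 5)*(w - 1)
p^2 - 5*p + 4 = (p - 4)*(p - 1)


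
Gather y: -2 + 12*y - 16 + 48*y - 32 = 60*y - 50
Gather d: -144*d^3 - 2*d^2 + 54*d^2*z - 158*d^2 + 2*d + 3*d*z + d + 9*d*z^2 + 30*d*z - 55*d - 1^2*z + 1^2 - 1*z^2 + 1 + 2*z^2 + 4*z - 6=-144*d^3 + d^2*(54*z - 160) + d*(9*z^2 + 33*z - 52) + z^2 + 3*z - 4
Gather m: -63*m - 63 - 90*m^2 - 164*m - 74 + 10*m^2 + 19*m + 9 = -80*m^2 - 208*m - 128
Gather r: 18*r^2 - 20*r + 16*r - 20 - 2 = 18*r^2 - 4*r - 22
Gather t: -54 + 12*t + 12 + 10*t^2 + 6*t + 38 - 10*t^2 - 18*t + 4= 0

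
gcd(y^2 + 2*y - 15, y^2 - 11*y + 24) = y - 3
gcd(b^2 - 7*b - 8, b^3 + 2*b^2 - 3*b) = 1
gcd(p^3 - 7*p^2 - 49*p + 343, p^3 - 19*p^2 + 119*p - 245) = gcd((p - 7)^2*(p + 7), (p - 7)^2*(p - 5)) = p^2 - 14*p + 49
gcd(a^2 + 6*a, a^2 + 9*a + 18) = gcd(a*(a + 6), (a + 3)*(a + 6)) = a + 6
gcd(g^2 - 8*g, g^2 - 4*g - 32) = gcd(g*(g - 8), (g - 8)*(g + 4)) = g - 8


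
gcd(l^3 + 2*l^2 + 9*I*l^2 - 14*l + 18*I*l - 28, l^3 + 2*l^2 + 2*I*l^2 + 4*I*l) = l^2 + l*(2 + 2*I) + 4*I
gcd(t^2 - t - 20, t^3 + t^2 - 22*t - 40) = t^2 - t - 20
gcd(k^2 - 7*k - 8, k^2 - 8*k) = k - 8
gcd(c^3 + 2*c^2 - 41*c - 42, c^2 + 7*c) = c + 7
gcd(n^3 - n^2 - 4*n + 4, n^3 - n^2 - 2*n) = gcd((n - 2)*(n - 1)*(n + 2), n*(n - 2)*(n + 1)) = n - 2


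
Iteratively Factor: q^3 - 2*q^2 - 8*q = (q + 2)*(q^2 - 4*q) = (q - 4)*(q + 2)*(q)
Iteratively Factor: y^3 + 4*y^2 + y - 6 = (y - 1)*(y^2 + 5*y + 6) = (y - 1)*(y + 2)*(y + 3)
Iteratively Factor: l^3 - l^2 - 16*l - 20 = (l + 2)*(l^2 - 3*l - 10) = (l + 2)^2*(l - 5)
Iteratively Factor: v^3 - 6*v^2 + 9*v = (v - 3)*(v^2 - 3*v) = v*(v - 3)*(v - 3)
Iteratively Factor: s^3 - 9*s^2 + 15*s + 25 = (s - 5)*(s^2 - 4*s - 5) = (s - 5)*(s + 1)*(s - 5)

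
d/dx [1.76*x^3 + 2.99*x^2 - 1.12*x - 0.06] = 5.28*x^2 + 5.98*x - 1.12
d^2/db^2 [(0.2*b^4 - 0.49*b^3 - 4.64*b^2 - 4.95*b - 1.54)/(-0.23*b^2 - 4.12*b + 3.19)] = (-0.02116*b^6 - 1.13712*b^5 - 19.48884*b^4 + 51.14088*b^3 - 42.147468*b^2 + 60.4644480000001*b + 279.088876)/(0.012167*b^6 + 0.653844*b^5 + 11.206083*b^4 + 51.797464*b^3 - 155.423499*b^2 + 125.776596*b - 32.461759)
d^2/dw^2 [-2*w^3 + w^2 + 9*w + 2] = 2 - 12*w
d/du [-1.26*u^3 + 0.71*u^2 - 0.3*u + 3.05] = -3.78*u^2 + 1.42*u - 0.3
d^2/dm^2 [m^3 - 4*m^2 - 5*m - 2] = 6*m - 8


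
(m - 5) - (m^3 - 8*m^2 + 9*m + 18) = -m^3 + 8*m^2 - 8*m - 23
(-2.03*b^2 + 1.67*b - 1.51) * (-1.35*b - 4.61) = 2.7405*b^3 + 7.1038*b^2 - 5.6602*b + 6.9611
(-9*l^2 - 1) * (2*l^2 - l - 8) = -18*l^4 + 9*l^3 + 70*l^2 + l + 8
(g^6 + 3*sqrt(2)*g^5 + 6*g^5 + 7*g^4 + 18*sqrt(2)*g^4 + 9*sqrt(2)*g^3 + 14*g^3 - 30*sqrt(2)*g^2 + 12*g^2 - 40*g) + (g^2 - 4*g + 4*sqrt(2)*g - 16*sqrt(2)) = g^6 + 3*sqrt(2)*g^5 + 6*g^5 + 7*g^4 + 18*sqrt(2)*g^4 + 9*sqrt(2)*g^3 + 14*g^3 - 30*sqrt(2)*g^2 + 13*g^2 - 44*g + 4*sqrt(2)*g - 16*sqrt(2)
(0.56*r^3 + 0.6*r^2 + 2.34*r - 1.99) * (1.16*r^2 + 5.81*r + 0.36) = 0.6496*r^5 + 3.9496*r^4 + 6.402*r^3 + 11.503*r^2 - 10.7195*r - 0.7164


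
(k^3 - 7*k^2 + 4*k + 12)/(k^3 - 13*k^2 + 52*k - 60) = (k + 1)/(k - 5)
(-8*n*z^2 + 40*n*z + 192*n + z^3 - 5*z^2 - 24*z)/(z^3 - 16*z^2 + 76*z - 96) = (-8*n*z - 24*n + z^2 + 3*z)/(z^2 - 8*z + 12)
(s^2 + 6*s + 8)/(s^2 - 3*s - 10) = (s + 4)/(s - 5)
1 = 1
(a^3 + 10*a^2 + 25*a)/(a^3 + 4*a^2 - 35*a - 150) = a/(a - 6)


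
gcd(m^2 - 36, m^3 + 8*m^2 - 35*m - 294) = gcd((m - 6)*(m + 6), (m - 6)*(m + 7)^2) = m - 6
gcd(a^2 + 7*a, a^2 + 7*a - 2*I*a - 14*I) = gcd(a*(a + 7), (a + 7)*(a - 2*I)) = a + 7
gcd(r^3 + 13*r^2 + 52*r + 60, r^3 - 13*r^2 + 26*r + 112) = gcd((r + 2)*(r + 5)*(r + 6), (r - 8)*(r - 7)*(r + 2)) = r + 2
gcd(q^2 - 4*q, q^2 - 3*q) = q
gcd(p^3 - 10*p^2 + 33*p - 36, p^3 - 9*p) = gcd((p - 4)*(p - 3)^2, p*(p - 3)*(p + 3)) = p - 3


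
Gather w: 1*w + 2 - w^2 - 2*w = -w^2 - w + 2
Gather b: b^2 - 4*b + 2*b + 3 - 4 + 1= b^2 - 2*b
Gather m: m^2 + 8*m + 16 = m^2 + 8*m + 16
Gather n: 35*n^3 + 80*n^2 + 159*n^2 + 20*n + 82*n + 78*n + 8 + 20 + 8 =35*n^3 + 239*n^2 + 180*n + 36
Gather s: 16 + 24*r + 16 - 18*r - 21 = 6*r + 11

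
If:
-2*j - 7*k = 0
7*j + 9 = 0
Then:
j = -9/7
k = 18/49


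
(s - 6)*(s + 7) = s^2 + s - 42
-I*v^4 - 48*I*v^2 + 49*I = (v - 1)*(v - 7*I)*(v + 7*I)*(-I*v - I)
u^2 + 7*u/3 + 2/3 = (u + 1/3)*(u + 2)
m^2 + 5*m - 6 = (m - 1)*(m + 6)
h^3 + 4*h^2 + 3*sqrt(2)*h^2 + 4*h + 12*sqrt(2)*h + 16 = (h + 4)*(h + sqrt(2))*(h + 2*sqrt(2))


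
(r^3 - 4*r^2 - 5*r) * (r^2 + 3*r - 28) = r^5 - r^4 - 45*r^3 + 97*r^2 + 140*r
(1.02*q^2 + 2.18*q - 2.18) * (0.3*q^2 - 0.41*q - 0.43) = 0.306*q^4 + 0.2358*q^3 - 1.9864*q^2 - 0.0436*q + 0.9374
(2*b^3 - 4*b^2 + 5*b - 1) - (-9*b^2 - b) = 2*b^3 + 5*b^2 + 6*b - 1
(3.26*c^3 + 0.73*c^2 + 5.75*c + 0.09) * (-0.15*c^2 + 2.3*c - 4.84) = -0.489*c^5 + 7.3885*c^4 - 14.9619*c^3 + 9.6783*c^2 - 27.623*c - 0.4356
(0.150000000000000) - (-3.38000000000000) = 3.53000000000000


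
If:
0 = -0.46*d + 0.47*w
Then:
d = 1.02173913043478*w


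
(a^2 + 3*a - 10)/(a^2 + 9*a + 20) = (a - 2)/(a + 4)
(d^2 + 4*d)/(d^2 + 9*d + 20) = d/(d + 5)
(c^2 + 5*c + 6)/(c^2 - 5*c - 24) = (c + 2)/(c - 8)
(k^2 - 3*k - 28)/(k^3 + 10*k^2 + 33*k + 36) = (k - 7)/(k^2 + 6*k + 9)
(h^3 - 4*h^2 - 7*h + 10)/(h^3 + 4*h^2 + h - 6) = (h - 5)/(h + 3)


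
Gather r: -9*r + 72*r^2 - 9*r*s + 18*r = 72*r^2 + r*(9 - 9*s)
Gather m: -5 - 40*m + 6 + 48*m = 8*m + 1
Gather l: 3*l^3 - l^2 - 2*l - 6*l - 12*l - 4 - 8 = 3*l^3 - l^2 - 20*l - 12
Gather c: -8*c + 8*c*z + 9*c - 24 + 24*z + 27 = c*(8*z + 1) + 24*z + 3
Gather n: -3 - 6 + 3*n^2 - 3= 3*n^2 - 12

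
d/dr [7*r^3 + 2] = 21*r^2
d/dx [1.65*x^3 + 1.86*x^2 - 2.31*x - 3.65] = 4.95*x^2 + 3.72*x - 2.31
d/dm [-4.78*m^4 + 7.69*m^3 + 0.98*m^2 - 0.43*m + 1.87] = -19.12*m^3 + 23.07*m^2 + 1.96*m - 0.43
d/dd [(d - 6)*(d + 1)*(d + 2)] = 3*d^2 - 6*d - 16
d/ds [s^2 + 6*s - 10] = 2*s + 6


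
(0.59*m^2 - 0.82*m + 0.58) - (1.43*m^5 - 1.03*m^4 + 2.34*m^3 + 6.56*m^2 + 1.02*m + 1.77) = -1.43*m^5 + 1.03*m^4 - 2.34*m^3 - 5.97*m^2 - 1.84*m - 1.19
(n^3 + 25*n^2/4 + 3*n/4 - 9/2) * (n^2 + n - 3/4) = n^5 + 29*n^4/4 + 25*n^3/4 - 135*n^2/16 - 81*n/16 + 27/8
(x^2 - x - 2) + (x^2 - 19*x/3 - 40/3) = 2*x^2 - 22*x/3 - 46/3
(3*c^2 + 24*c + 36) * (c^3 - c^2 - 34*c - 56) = 3*c^5 + 21*c^4 - 90*c^3 - 1020*c^2 - 2568*c - 2016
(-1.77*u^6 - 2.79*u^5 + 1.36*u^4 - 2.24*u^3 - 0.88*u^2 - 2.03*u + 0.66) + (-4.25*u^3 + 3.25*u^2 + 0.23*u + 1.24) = -1.77*u^6 - 2.79*u^5 + 1.36*u^4 - 6.49*u^3 + 2.37*u^2 - 1.8*u + 1.9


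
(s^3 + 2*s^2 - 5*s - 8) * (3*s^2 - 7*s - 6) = 3*s^5 - s^4 - 35*s^3 - s^2 + 86*s + 48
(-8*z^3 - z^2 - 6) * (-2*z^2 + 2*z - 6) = 16*z^5 - 14*z^4 + 46*z^3 + 18*z^2 - 12*z + 36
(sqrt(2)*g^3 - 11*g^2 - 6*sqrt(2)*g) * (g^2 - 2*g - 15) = sqrt(2)*g^5 - 11*g^4 - 2*sqrt(2)*g^4 - 21*sqrt(2)*g^3 + 22*g^3 + 12*sqrt(2)*g^2 + 165*g^2 + 90*sqrt(2)*g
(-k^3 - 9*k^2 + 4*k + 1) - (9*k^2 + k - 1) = -k^3 - 18*k^2 + 3*k + 2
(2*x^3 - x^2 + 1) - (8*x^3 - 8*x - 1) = -6*x^3 - x^2 + 8*x + 2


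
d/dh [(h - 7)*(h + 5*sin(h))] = h + (h - 7)*(5*cos(h) + 1) + 5*sin(h)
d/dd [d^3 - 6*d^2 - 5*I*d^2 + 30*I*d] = 3*d^2 - 12*d - 10*I*d + 30*I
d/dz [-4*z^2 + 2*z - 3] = 2 - 8*z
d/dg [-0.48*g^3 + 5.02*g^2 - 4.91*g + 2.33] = -1.44*g^2 + 10.04*g - 4.91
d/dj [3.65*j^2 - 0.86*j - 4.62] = 7.3*j - 0.86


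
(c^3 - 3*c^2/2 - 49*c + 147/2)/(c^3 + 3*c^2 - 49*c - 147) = (c - 3/2)/(c + 3)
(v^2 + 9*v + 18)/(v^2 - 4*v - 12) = (v^2 + 9*v + 18)/(v^2 - 4*v - 12)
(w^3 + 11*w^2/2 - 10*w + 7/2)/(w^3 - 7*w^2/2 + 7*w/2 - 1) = (w + 7)/(w - 2)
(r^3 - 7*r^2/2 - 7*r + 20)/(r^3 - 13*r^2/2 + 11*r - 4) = (2*r + 5)/(2*r - 1)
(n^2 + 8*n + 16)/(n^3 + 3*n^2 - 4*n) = (n + 4)/(n*(n - 1))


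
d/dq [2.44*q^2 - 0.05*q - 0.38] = 4.88*q - 0.05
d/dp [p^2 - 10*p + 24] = 2*p - 10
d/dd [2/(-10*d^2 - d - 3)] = 2*(20*d + 1)/(10*d^2 + d + 3)^2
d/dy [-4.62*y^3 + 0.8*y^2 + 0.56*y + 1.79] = -13.86*y^2 + 1.6*y + 0.56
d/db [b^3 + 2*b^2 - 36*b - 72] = 3*b^2 + 4*b - 36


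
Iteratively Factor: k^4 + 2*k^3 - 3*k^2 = (k)*(k^3 + 2*k^2 - 3*k) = k*(k + 3)*(k^2 - k) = k*(k - 1)*(k + 3)*(k)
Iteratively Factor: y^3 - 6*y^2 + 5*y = (y)*(y^2 - 6*y + 5) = y*(y - 5)*(y - 1)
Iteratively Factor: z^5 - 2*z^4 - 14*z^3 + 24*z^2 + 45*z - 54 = (z + 2)*(z^4 - 4*z^3 - 6*z^2 + 36*z - 27) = (z + 2)*(z + 3)*(z^3 - 7*z^2 + 15*z - 9) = (z - 1)*(z + 2)*(z + 3)*(z^2 - 6*z + 9) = (z - 3)*(z - 1)*(z + 2)*(z + 3)*(z - 3)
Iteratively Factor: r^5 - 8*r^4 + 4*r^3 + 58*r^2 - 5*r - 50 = (r - 5)*(r^4 - 3*r^3 - 11*r^2 + 3*r + 10) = (r - 5)*(r + 1)*(r^3 - 4*r^2 - 7*r + 10) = (r - 5)*(r + 1)*(r + 2)*(r^2 - 6*r + 5) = (r - 5)^2*(r + 1)*(r + 2)*(r - 1)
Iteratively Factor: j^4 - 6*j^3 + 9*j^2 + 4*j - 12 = (j + 1)*(j^3 - 7*j^2 + 16*j - 12) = (j - 2)*(j + 1)*(j^2 - 5*j + 6) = (j - 3)*(j - 2)*(j + 1)*(j - 2)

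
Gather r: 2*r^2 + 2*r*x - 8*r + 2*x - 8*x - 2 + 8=2*r^2 + r*(2*x - 8) - 6*x + 6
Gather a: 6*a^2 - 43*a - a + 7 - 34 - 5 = 6*a^2 - 44*a - 32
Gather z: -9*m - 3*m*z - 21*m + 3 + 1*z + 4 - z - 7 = -3*m*z - 30*m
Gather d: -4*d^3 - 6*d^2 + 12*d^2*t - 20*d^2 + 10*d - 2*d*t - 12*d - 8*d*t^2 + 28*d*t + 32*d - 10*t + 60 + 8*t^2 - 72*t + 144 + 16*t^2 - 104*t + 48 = -4*d^3 + d^2*(12*t - 26) + d*(-8*t^2 + 26*t + 30) + 24*t^2 - 186*t + 252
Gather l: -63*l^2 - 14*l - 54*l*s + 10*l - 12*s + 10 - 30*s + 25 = -63*l^2 + l*(-54*s - 4) - 42*s + 35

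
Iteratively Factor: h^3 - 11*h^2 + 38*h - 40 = (h - 2)*(h^2 - 9*h + 20) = (h - 4)*(h - 2)*(h - 5)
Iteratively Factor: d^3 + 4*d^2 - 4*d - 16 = (d + 4)*(d^2 - 4) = (d - 2)*(d + 4)*(d + 2)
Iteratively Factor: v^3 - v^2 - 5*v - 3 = (v - 3)*(v^2 + 2*v + 1) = (v - 3)*(v + 1)*(v + 1)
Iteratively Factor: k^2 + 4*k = (k + 4)*(k)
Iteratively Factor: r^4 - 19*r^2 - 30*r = (r + 3)*(r^3 - 3*r^2 - 10*r) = (r + 2)*(r + 3)*(r^2 - 5*r) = r*(r + 2)*(r + 3)*(r - 5)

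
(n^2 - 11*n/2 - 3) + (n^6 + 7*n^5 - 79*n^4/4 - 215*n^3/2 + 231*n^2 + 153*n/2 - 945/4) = n^6 + 7*n^5 - 79*n^4/4 - 215*n^3/2 + 232*n^2 + 71*n - 957/4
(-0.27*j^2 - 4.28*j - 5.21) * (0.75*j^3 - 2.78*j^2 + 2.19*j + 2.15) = -0.2025*j^5 - 2.4594*j^4 + 7.3996*j^3 + 4.5301*j^2 - 20.6119*j - 11.2015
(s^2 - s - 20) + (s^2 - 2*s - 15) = 2*s^2 - 3*s - 35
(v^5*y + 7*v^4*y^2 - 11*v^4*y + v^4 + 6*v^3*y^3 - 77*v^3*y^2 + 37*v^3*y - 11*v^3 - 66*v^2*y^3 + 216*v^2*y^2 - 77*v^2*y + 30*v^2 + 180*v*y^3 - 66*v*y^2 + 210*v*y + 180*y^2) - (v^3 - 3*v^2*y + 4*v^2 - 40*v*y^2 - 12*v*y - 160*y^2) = v^5*y + 7*v^4*y^2 - 11*v^4*y + v^4 + 6*v^3*y^3 - 77*v^3*y^2 + 37*v^3*y - 12*v^3 - 66*v^2*y^3 + 216*v^2*y^2 - 74*v^2*y + 26*v^2 + 180*v*y^3 - 26*v*y^2 + 222*v*y + 340*y^2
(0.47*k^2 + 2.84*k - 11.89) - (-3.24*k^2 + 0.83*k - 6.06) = 3.71*k^2 + 2.01*k - 5.83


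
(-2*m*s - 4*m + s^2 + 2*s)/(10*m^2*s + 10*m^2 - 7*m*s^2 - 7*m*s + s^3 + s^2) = (s + 2)/(-5*m*s - 5*m + s^2 + s)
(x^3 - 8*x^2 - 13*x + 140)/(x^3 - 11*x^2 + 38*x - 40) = (x^2 - 3*x - 28)/(x^2 - 6*x + 8)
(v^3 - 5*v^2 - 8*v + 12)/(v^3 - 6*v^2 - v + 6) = (v + 2)/(v + 1)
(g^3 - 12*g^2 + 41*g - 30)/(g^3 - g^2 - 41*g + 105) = (g^2 - 7*g + 6)/(g^2 + 4*g - 21)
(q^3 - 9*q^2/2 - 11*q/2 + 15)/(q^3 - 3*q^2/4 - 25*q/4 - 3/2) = 2*(2*q^2 - 13*q + 15)/(4*q^2 - 11*q - 3)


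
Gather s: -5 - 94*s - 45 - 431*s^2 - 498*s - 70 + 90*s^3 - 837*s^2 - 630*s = 90*s^3 - 1268*s^2 - 1222*s - 120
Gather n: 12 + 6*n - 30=6*n - 18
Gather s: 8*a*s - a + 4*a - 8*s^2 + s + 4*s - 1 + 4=3*a - 8*s^2 + s*(8*a + 5) + 3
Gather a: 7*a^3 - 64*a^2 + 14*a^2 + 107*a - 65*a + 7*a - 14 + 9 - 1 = 7*a^3 - 50*a^2 + 49*a - 6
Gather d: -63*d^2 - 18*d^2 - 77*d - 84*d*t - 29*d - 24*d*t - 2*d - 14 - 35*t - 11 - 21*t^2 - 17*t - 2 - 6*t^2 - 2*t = -81*d^2 + d*(-108*t - 108) - 27*t^2 - 54*t - 27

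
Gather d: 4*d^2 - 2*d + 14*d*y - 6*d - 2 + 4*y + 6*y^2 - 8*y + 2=4*d^2 + d*(14*y - 8) + 6*y^2 - 4*y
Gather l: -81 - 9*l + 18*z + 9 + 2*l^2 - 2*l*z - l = 2*l^2 + l*(-2*z - 10) + 18*z - 72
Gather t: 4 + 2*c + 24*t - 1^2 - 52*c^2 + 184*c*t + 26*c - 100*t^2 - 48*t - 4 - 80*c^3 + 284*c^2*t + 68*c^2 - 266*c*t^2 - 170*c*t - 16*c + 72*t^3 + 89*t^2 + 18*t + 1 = -80*c^3 + 16*c^2 + 12*c + 72*t^3 + t^2*(-266*c - 11) + t*(284*c^2 + 14*c - 6)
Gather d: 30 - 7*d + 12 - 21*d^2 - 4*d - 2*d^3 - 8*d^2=-2*d^3 - 29*d^2 - 11*d + 42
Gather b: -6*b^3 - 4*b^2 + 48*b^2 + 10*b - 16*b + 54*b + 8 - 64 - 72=-6*b^3 + 44*b^2 + 48*b - 128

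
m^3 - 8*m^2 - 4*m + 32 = (m - 8)*(m - 2)*(m + 2)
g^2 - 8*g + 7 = (g - 7)*(g - 1)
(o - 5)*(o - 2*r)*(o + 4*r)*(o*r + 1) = o^4*r + 2*o^3*r^2 - 5*o^3*r + o^3 - 8*o^2*r^3 - 10*o^2*r^2 + 2*o^2*r - 5*o^2 + 40*o*r^3 - 8*o*r^2 - 10*o*r + 40*r^2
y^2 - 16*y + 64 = (y - 8)^2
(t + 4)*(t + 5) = t^2 + 9*t + 20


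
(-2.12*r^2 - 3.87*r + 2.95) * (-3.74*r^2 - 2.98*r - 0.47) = 7.9288*r^4 + 20.7914*r^3 + 1.496*r^2 - 6.9721*r - 1.3865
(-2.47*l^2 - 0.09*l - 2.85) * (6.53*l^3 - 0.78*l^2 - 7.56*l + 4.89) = -16.1291*l^5 + 1.3389*l^4 + 0.132899999999999*l^3 - 9.1749*l^2 + 21.1059*l - 13.9365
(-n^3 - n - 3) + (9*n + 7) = -n^3 + 8*n + 4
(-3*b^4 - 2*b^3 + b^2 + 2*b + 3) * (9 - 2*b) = 6*b^5 - 23*b^4 - 20*b^3 + 5*b^2 + 12*b + 27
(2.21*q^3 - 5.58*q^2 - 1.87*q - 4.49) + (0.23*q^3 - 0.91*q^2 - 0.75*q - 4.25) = 2.44*q^3 - 6.49*q^2 - 2.62*q - 8.74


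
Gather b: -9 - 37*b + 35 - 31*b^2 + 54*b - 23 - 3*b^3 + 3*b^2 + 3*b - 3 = -3*b^3 - 28*b^2 + 20*b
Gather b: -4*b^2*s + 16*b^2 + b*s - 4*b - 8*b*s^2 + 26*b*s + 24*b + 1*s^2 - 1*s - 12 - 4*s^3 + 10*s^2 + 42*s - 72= b^2*(16 - 4*s) + b*(-8*s^2 + 27*s + 20) - 4*s^3 + 11*s^2 + 41*s - 84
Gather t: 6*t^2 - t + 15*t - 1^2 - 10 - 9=6*t^2 + 14*t - 20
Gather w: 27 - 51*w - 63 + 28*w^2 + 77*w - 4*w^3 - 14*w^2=-4*w^3 + 14*w^2 + 26*w - 36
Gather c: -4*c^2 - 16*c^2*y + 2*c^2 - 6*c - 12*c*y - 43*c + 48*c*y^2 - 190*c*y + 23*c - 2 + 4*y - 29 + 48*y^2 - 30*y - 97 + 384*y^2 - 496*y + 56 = c^2*(-16*y - 2) + c*(48*y^2 - 202*y - 26) + 432*y^2 - 522*y - 72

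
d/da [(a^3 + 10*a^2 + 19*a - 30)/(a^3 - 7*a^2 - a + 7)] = (-17*a^2 - 74*a + 103)/(a^4 - 12*a^3 + 22*a^2 + 84*a + 49)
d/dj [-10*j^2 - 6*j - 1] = -20*j - 6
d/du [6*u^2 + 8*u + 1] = 12*u + 8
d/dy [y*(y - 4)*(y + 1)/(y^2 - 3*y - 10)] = (y^4 - 6*y^3 - 17*y^2 + 60*y + 40)/(y^4 - 6*y^3 - 11*y^2 + 60*y + 100)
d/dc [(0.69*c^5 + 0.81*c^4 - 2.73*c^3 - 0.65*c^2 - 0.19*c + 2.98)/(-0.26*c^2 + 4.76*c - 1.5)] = (-0.5382*c^6 + 12.7164*c^5 + 7.1016*c^4 - 30.8496*c^3 + 9.1416*c^2 + 3.4996*c - 13.8998)/(0.0676*c^4 - 2.4752*c^3 + 23.4376*c^2 - 14.28*c + 2.25)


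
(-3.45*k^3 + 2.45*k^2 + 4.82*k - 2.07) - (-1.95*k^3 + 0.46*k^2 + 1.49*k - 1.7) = -1.5*k^3 + 1.99*k^2 + 3.33*k - 0.37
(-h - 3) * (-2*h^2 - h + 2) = 2*h^3 + 7*h^2 + h - 6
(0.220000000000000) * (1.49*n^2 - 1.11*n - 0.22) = 0.3278*n^2 - 0.2442*n - 0.0484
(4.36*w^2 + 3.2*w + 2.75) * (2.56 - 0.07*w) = -0.3052*w^3 + 10.9376*w^2 + 7.9995*w + 7.04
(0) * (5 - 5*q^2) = 0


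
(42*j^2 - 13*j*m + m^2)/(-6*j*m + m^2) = (-7*j + m)/m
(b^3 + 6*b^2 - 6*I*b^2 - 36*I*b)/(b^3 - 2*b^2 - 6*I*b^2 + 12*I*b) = (b + 6)/(b - 2)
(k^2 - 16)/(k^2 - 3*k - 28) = (k - 4)/(k - 7)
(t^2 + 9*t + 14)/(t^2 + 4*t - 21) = (t + 2)/(t - 3)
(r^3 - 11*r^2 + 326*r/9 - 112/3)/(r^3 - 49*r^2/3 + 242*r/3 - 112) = (r - 8/3)/(r - 8)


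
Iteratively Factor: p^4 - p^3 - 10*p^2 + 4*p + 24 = (p - 3)*(p^3 + 2*p^2 - 4*p - 8) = (p - 3)*(p - 2)*(p^2 + 4*p + 4) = (p - 3)*(p - 2)*(p + 2)*(p + 2)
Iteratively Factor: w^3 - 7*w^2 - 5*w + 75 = (w - 5)*(w^2 - 2*w - 15) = (w - 5)^2*(w + 3)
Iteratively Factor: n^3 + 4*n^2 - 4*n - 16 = (n - 2)*(n^2 + 6*n + 8) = (n - 2)*(n + 4)*(n + 2)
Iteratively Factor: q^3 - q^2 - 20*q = (q + 4)*(q^2 - 5*q) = (q - 5)*(q + 4)*(q)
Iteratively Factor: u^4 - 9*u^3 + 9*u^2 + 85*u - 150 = (u - 5)*(u^3 - 4*u^2 - 11*u + 30) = (u - 5)*(u - 2)*(u^2 - 2*u - 15) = (u - 5)*(u - 2)*(u + 3)*(u - 5)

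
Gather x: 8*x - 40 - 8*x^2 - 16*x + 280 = -8*x^2 - 8*x + 240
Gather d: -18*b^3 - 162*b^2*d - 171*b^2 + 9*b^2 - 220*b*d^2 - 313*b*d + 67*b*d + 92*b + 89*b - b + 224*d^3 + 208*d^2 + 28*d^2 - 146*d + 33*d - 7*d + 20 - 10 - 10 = -18*b^3 - 162*b^2 + 180*b + 224*d^3 + d^2*(236 - 220*b) + d*(-162*b^2 - 246*b - 120)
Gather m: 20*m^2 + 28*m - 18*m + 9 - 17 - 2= 20*m^2 + 10*m - 10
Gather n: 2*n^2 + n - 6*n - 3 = 2*n^2 - 5*n - 3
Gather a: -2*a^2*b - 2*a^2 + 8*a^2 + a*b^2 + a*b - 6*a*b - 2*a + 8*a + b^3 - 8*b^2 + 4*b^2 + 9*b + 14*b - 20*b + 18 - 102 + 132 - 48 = a^2*(6 - 2*b) + a*(b^2 - 5*b + 6) + b^3 - 4*b^2 + 3*b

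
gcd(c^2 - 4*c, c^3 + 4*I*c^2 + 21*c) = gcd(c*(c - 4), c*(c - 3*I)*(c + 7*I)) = c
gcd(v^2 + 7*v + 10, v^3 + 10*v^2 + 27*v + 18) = 1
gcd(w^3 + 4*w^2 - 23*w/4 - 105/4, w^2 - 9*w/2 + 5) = w - 5/2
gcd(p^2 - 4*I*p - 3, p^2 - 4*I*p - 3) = p^2 - 4*I*p - 3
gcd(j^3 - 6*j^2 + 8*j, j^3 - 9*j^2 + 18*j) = j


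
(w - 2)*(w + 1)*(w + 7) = w^3 + 6*w^2 - 9*w - 14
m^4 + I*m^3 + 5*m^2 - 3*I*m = m*(m - I)^2*(m + 3*I)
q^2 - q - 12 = (q - 4)*(q + 3)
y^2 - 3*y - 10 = (y - 5)*(y + 2)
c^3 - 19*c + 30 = (c - 3)*(c - 2)*(c + 5)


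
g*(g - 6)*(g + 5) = g^3 - g^2 - 30*g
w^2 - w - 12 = (w - 4)*(w + 3)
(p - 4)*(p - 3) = p^2 - 7*p + 12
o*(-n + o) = -n*o + o^2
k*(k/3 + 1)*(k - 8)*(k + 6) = k^4/3 + k^3/3 - 18*k^2 - 48*k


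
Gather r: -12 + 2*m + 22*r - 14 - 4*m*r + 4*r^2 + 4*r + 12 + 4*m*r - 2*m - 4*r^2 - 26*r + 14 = 0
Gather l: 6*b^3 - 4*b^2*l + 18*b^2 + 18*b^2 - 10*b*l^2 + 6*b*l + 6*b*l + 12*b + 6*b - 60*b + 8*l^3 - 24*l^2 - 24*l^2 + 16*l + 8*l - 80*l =6*b^3 + 36*b^2 - 42*b + 8*l^3 + l^2*(-10*b - 48) + l*(-4*b^2 + 12*b - 56)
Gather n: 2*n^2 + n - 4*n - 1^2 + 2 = 2*n^2 - 3*n + 1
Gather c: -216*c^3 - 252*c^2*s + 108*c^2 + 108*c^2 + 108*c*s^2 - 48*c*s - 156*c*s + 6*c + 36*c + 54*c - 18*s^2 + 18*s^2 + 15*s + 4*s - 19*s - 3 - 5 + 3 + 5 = -216*c^3 + c^2*(216 - 252*s) + c*(108*s^2 - 204*s + 96)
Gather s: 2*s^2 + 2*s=2*s^2 + 2*s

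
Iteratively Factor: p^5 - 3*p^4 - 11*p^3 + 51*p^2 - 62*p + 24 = (p - 3)*(p^4 - 11*p^2 + 18*p - 8) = (p - 3)*(p + 4)*(p^3 - 4*p^2 + 5*p - 2) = (p - 3)*(p - 2)*(p + 4)*(p^2 - 2*p + 1) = (p - 3)*(p - 2)*(p - 1)*(p + 4)*(p - 1)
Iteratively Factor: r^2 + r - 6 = (r - 2)*(r + 3)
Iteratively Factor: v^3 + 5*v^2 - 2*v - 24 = (v + 4)*(v^2 + v - 6) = (v - 2)*(v + 4)*(v + 3)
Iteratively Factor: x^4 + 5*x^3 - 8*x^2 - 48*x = (x - 3)*(x^3 + 8*x^2 + 16*x) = x*(x - 3)*(x^2 + 8*x + 16) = x*(x - 3)*(x + 4)*(x + 4)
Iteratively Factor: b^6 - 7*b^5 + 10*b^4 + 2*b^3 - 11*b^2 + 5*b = (b + 1)*(b^5 - 8*b^4 + 18*b^3 - 16*b^2 + 5*b) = (b - 1)*(b + 1)*(b^4 - 7*b^3 + 11*b^2 - 5*b) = (b - 1)^2*(b + 1)*(b^3 - 6*b^2 + 5*b) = b*(b - 1)^2*(b + 1)*(b^2 - 6*b + 5) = b*(b - 5)*(b - 1)^2*(b + 1)*(b - 1)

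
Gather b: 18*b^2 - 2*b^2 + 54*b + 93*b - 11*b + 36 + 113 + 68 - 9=16*b^2 + 136*b + 208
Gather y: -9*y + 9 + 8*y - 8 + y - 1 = 0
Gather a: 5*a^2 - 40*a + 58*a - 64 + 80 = 5*a^2 + 18*a + 16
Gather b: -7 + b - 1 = b - 8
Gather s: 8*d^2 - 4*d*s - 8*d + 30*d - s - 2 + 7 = 8*d^2 + 22*d + s*(-4*d - 1) + 5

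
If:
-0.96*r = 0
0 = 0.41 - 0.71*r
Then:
No Solution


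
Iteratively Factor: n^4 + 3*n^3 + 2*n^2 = (n)*(n^3 + 3*n^2 + 2*n) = n^2*(n^2 + 3*n + 2) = n^2*(n + 2)*(n + 1)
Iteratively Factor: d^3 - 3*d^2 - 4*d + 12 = (d - 3)*(d^2 - 4) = (d - 3)*(d + 2)*(d - 2)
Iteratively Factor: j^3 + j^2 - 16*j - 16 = (j + 1)*(j^2 - 16) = (j + 1)*(j + 4)*(j - 4)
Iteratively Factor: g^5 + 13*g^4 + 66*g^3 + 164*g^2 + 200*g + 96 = (g + 3)*(g^4 + 10*g^3 + 36*g^2 + 56*g + 32) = (g + 2)*(g + 3)*(g^3 + 8*g^2 + 20*g + 16) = (g + 2)*(g + 3)*(g + 4)*(g^2 + 4*g + 4) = (g + 2)^2*(g + 3)*(g + 4)*(g + 2)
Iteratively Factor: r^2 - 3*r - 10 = (r - 5)*(r + 2)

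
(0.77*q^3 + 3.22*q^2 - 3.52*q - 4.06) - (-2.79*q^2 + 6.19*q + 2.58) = 0.77*q^3 + 6.01*q^2 - 9.71*q - 6.64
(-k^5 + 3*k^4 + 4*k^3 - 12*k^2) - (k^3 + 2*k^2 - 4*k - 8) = -k^5 + 3*k^4 + 3*k^3 - 14*k^2 + 4*k + 8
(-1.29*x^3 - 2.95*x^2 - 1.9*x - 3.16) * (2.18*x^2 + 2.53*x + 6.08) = -2.8122*x^5 - 9.6947*x^4 - 19.4487*x^3 - 29.6318*x^2 - 19.5468*x - 19.2128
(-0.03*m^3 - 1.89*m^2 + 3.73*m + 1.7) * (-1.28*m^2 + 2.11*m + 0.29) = 0.0384*m^5 + 2.3559*m^4 - 8.771*m^3 + 5.1462*m^2 + 4.6687*m + 0.493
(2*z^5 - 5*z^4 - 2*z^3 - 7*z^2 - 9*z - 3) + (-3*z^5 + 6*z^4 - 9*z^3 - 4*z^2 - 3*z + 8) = -z^5 + z^4 - 11*z^3 - 11*z^2 - 12*z + 5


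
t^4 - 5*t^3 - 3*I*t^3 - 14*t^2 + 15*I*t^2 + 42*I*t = t*(t - 7)*(t + 2)*(t - 3*I)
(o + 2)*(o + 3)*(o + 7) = o^3 + 12*o^2 + 41*o + 42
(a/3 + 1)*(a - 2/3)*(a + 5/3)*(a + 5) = a^4/3 + 3*a^3 + 197*a^2/27 + 55*a/27 - 50/9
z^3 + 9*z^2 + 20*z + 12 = (z + 1)*(z + 2)*(z + 6)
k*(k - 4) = k^2 - 4*k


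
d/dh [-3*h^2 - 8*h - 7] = -6*h - 8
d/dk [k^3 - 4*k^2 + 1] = k*(3*k - 8)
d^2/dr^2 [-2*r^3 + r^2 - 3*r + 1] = 2 - 12*r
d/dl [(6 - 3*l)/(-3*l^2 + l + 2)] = 3*(3*l^2 - l - (l - 2)*(6*l - 1) - 2)/(-3*l^2 + l + 2)^2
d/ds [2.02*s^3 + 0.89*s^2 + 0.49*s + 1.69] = 6.06*s^2 + 1.78*s + 0.49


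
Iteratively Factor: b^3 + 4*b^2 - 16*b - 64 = (b + 4)*(b^2 - 16) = (b + 4)^2*(b - 4)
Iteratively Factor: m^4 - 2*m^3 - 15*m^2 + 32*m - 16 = (m - 1)*(m^3 - m^2 - 16*m + 16) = (m - 4)*(m - 1)*(m^2 + 3*m - 4) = (m - 4)*(m - 1)^2*(m + 4)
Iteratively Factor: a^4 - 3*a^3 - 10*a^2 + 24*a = (a + 3)*(a^3 - 6*a^2 + 8*a) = (a - 4)*(a + 3)*(a^2 - 2*a) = (a - 4)*(a - 2)*(a + 3)*(a)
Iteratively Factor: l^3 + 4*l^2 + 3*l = (l + 3)*(l^2 + l) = (l + 1)*(l + 3)*(l)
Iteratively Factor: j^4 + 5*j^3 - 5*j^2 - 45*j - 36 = (j + 4)*(j^3 + j^2 - 9*j - 9) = (j + 3)*(j + 4)*(j^2 - 2*j - 3) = (j + 1)*(j + 3)*(j + 4)*(j - 3)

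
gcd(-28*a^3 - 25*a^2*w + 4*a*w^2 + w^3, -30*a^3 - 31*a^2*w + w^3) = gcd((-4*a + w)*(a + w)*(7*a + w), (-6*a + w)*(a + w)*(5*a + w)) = a + w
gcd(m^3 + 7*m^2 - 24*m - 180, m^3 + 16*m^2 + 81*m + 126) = m + 6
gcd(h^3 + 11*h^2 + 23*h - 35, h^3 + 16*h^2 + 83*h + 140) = h^2 + 12*h + 35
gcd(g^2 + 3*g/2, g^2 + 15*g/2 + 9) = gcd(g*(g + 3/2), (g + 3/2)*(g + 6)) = g + 3/2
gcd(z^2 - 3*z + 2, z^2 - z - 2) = z - 2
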